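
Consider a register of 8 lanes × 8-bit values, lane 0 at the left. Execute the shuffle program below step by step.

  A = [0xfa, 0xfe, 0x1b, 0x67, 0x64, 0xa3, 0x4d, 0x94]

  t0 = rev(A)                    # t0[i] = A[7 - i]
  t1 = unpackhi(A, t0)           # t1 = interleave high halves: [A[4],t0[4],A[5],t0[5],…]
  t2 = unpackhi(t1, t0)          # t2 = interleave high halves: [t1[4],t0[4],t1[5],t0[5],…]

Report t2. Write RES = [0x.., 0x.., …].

RES = [ 0x4d  0x67  0xfe  0x1b  0x94  0xfe  0xfa  0xfa ]

→ t0 |94|4d|a3|64|67|1b|fe|fa|
→ t1 |64|67|a3|1b|4d|fe|94|fa|
→ t2 |4d|67|fe|1b|94|fe|fa|fa|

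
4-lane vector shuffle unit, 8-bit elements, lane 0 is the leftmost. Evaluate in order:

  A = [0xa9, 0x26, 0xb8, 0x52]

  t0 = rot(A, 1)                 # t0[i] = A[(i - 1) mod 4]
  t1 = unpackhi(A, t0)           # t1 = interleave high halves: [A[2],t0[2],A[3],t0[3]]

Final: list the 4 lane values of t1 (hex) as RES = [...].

RES = [0xb8, 0x26, 0x52, 0xb8]

→ t0 |52|a9|26|b8|
→ t1 |b8|26|52|b8|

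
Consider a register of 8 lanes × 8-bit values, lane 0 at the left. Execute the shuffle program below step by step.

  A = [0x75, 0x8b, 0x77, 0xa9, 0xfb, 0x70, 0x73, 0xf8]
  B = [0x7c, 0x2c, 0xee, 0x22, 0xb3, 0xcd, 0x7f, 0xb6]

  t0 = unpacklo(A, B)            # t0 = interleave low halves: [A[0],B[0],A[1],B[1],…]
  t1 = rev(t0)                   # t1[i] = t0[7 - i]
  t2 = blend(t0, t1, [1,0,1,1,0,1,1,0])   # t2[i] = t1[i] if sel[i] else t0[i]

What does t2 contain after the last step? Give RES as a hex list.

→ t0 |75|7c|8b|2c|77|ee|a9|22|
→ t1 |22|a9|ee|77|2c|8b|7c|75|
→ t2 |22|7c|ee|77|77|8b|7c|22|

RES = [0x22, 0x7c, 0xee, 0x77, 0x77, 0x8b, 0x7c, 0x22]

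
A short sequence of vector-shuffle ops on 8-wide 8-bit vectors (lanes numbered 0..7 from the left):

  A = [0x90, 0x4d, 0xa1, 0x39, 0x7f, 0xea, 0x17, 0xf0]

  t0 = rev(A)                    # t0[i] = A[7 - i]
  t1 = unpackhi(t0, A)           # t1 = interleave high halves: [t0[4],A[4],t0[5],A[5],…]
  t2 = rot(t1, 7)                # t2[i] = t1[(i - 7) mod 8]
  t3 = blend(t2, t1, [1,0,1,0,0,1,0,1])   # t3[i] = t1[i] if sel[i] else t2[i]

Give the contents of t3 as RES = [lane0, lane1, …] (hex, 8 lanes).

→ t0 |f0|17|ea|7f|39|a1|4d|90|
→ t1 |39|7f|a1|ea|4d|17|90|f0|
→ t2 |7f|a1|ea|4d|17|90|f0|39|
→ t3 |39|a1|a1|4d|17|17|f0|f0|

RES = [0x39, 0xa1, 0xa1, 0x4d, 0x17, 0x17, 0xf0, 0xf0]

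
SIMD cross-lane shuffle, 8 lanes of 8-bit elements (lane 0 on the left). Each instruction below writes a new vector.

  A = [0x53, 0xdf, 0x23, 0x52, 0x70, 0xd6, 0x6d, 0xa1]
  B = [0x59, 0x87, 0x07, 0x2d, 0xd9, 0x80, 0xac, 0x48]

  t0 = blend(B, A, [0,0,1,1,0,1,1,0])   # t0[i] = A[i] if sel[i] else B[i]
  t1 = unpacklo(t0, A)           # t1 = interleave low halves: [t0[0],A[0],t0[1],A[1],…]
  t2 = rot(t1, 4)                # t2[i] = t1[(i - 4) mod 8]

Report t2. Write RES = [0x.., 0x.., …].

  t0: 59 87 23 52 d9 d6 6d 48
  t1: 59 53 87 df 23 23 52 52
  t2: 23 23 52 52 59 53 87 df

RES = [ 0x23  0x23  0x52  0x52  0x59  0x53  0x87  0xdf ]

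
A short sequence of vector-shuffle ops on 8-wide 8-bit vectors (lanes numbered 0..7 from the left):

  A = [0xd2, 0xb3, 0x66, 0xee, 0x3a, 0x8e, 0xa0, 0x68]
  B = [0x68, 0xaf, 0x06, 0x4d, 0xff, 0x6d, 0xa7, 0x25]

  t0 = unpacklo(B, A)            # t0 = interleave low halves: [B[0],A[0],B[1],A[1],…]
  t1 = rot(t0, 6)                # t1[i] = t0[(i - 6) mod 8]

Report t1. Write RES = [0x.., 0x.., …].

RES = [0xaf, 0xb3, 0x06, 0x66, 0x4d, 0xee, 0x68, 0xd2]

→ t0 |68|d2|af|b3|06|66|4d|ee|
→ t1 |af|b3|06|66|4d|ee|68|d2|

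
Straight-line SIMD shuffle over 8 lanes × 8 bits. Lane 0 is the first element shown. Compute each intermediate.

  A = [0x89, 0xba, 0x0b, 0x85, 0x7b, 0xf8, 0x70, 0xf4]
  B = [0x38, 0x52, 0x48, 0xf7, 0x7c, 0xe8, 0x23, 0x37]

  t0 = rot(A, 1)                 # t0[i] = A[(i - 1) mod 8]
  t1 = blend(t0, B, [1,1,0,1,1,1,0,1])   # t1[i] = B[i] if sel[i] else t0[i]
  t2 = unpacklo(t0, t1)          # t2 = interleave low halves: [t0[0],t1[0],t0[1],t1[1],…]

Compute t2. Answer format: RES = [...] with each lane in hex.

→ t0 |f4|89|ba|0b|85|7b|f8|70|
→ t1 |38|52|ba|f7|7c|e8|f8|37|
→ t2 |f4|38|89|52|ba|ba|0b|f7|

RES = [ 0xf4  0x38  0x89  0x52  0xba  0xba  0x0b  0xf7 ]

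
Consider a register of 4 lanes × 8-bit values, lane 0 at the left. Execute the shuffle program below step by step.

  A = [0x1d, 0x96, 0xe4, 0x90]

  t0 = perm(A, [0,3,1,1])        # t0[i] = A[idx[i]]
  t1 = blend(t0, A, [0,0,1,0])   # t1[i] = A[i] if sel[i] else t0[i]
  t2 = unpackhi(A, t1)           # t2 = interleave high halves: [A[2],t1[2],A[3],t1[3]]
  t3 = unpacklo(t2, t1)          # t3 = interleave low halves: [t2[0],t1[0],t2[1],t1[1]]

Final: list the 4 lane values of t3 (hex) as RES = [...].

  t0: 1d 90 96 96
  t1: 1d 90 e4 96
  t2: e4 e4 90 96
  t3: e4 1d e4 90

RES = [ 0xe4  0x1d  0xe4  0x90 ]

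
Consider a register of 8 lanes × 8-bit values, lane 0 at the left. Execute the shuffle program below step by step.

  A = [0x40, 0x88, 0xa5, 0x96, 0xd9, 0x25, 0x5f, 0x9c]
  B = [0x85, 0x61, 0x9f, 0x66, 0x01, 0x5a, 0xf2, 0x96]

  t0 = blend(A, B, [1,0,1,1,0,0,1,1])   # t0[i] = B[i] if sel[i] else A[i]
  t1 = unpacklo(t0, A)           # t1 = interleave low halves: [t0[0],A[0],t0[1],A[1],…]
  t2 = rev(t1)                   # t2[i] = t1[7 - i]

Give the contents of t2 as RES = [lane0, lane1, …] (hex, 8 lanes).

  t0: 85 88 9f 66 d9 25 f2 96
  t1: 85 40 88 88 9f a5 66 96
  t2: 96 66 a5 9f 88 88 40 85

RES = [ 0x96  0x66  0xa5  0x9f  0x88  0x88  0x40  0x85 ]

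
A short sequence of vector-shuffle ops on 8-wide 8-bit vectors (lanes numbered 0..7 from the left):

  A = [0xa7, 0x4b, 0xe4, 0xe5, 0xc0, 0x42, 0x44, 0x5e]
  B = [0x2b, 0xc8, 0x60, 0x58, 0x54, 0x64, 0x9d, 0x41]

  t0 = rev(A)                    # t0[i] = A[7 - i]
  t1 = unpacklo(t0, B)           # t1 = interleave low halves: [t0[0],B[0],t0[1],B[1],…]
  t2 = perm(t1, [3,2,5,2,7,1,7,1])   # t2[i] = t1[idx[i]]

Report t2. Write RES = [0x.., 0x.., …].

→ t0 |5e|44|42|c0|e5|e4|4b|a7|
→ t1 |5e|2b|44|c8|42|60|c0|58|
→ t2 |c8|44|60|44|58|2b|58|2b|

RES = [ 0xc8  0x44  0x60  0x44  0x58  0x2b  0x58  0x2b ]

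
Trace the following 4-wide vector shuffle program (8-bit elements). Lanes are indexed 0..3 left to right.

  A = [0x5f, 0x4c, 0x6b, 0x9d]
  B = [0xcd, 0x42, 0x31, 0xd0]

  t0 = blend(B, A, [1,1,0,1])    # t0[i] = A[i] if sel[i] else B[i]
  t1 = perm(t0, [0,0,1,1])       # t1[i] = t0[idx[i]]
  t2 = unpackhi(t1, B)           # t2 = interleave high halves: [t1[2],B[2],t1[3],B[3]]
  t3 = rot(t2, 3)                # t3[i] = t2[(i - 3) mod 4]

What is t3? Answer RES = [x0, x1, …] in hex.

RES = [ 0x31  0x4c  0xd0  0x4c ]

t0 = [0x5f, 0x4c, 0x31, 0x9d]
t1 = [0x5f, 0x5f, 0x4c, 0x4c]
t2 = [0x4c, 0x31, 0x4c, 0xd0]
t3 = [0x31, 0x4c, 0xd0, 0x4c]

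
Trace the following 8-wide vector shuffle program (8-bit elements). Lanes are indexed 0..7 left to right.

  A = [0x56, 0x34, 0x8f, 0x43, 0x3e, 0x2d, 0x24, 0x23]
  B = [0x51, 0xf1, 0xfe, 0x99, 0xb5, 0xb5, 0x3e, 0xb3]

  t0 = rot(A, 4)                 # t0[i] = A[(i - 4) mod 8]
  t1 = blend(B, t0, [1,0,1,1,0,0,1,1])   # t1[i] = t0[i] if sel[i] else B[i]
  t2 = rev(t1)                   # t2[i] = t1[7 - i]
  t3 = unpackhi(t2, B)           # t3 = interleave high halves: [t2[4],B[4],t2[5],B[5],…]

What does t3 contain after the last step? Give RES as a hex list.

RES = [ 0x23  0xb5  0x24  0xb5  0xf1  0x3e  0x3e  0xb3 ]

  t0: 3e 2d 24 23 56 34 8f 43
  t1: 3e f1 24 23 b5 b5 8f 43
  t2: 43 8f b5 b5 23 24 f1 3e
  t3: 23 b5 24 b5 f1 3e 3e b3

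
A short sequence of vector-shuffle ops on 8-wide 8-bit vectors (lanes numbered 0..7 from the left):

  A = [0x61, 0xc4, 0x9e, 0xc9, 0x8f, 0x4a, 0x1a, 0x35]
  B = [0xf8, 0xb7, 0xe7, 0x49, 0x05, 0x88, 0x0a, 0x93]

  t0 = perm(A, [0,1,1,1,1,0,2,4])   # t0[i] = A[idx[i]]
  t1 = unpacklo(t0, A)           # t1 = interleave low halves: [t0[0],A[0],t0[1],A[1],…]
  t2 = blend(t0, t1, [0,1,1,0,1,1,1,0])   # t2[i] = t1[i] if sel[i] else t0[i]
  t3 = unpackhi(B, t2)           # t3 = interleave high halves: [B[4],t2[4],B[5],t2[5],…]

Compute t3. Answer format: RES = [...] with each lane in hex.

RES = [0x05, 0xc4, 0x88, 0x9e, 0x0a, 0xc4, 0x93, 0x8f]

→ t0 |61|c4|c4|c4|c4|61|9e|8f|
→ t1 |61|61|c4|c4|c4|9e|c4|c9|
→ t2 |61|61|c4|c4|c4|9e|c4|8f|
→ t3 |05|c4|88|9e|0a|c4|93|8f|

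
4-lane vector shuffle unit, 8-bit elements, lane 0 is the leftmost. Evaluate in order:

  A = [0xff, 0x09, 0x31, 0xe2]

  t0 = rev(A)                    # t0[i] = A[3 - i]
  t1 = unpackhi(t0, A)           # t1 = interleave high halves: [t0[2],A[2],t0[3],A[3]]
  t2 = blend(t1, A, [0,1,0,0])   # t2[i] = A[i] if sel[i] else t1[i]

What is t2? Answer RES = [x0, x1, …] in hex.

RES = [ 0x09  0x09  0xff  0xe2 ]

  t0: e2 31 09 ff
  t1: 09 31 ff e2
  t2: 09 09 ff e2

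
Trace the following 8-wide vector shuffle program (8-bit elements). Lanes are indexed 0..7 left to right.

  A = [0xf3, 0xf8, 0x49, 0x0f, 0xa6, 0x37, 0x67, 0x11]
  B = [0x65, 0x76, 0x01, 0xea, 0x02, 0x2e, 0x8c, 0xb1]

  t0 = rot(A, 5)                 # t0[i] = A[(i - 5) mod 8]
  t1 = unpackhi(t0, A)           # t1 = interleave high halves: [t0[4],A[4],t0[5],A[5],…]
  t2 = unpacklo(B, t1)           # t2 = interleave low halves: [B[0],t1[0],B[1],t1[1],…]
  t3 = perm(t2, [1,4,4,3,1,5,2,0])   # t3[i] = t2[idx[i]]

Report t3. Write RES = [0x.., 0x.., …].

RES = [0x11, 0x01, 0x01, 0xa6, 0x11, 0xf3, 0x76, 0x65]

  t0: 0f a6 37 67 11 f3 f8 49
  t1: 11 a6 f3 37 f8 67 49 11
  t2: 65 11 76 a6 01 f3 ea 37
  t3: 11 01 01 a6 11 f3 76 65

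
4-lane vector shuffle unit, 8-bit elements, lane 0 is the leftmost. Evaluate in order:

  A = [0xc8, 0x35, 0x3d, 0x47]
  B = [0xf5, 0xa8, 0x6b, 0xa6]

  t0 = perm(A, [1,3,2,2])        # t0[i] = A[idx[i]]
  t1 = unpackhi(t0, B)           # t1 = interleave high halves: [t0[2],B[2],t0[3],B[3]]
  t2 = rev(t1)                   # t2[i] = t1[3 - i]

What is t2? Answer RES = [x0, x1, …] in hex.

→ t0 |35|47|3d|3d|
→ t1 |3d|6b|3d|a6|
→ t2 |a6|3d|6b|3d|

RES = [0xa6, 0x3d, 0x6b, 0x3d]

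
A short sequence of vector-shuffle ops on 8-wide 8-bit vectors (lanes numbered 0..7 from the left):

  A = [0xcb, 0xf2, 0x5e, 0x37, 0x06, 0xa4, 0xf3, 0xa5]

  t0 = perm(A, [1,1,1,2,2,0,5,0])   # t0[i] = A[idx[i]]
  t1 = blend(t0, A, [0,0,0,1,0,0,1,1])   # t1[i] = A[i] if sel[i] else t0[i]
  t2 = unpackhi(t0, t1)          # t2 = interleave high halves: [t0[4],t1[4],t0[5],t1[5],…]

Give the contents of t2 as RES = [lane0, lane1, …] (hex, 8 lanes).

RES = [ 0x5e  0x5e  0xcb  0xcb  0xa4  0xf3  0xcb  0xa5 ]

  t0: f2 f2 f2 5e 5e cb a4 cb
  t1: f2 f2 f2 37 5e cb f3 a5
  t2: 5e 5e cb cb a4 f3 cb a5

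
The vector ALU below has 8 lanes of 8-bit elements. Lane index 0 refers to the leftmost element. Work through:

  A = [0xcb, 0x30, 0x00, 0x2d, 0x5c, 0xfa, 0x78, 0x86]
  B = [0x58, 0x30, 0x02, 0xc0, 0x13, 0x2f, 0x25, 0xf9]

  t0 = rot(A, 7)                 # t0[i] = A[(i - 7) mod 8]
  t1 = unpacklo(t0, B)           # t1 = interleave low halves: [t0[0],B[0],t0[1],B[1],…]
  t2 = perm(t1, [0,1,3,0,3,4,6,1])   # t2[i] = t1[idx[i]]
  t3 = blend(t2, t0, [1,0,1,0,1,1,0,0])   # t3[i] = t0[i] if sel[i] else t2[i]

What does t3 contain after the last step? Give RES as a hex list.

→ t0 |30|00|2d|5c|fa|78|86|cb|
→ t1 |30|58|00|30|2d|02|5c|c0|
→ t2 |30|58|30|30|30|2d|5c|58|
→ t3 |30|58|2d|30|fa|78|5c|58|

RES = [ 0x30  0x58  0x2d  0x30  0xfa  0x78  0x5c  0x58 ]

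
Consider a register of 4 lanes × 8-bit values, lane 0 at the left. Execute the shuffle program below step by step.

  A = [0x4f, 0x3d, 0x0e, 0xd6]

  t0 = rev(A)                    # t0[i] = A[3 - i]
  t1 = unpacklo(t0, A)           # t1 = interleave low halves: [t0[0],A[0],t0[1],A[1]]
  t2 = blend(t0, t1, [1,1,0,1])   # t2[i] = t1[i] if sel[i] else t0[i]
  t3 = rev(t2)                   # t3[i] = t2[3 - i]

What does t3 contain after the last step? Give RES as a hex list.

→ t0 |d6|0e|3d|4f|
→ t1 |d6|4f|0e|3d|
→ t2 |d6|4f|3d|3d|
→ t3 |3d|3d|4f|d6|

RES = [ 0x3d  0x3d  0x4f  0xd6 ]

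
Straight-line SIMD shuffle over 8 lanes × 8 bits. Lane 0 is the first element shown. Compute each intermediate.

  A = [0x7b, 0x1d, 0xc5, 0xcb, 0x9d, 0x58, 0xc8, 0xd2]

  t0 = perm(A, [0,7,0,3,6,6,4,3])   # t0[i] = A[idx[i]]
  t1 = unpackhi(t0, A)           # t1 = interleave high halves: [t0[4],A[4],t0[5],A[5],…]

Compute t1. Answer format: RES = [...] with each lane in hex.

RES = [0xc8, 0x9d, 0xc8, 0x58, 0x9d, 0xc8, 0xcb, 0xd2]

  t0: 7b d2 7b cb c8 c8 9d cb
  t1: c8 9d c8 58 9d c8 cb d2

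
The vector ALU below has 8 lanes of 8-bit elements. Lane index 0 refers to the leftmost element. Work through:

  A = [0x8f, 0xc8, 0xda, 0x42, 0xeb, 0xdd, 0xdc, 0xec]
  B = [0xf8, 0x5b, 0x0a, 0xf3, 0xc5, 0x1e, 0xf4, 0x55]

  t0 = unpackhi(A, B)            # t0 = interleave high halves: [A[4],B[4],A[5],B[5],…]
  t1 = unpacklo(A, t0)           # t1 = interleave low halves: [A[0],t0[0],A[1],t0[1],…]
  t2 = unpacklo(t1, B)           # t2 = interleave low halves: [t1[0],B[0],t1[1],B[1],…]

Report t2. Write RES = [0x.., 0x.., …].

t0 = [0xeb, 0xc5, 0xdd, 0x1e, 0xdc, 0xf4, 0xec, 0x55]
t1 = [0x8f, 0xeb, 0xc8, 0xc5, 0xda, 0xdd, 0x42, 0x1e]
t2 = [0x8f, 0xf8, 0xeb, 0x5b, 0xc8, 0x0a, 0xc5, 0xf3]

RES = [ 0x8f  0xf8  0xeb  0x5b  0xc8  0x0a  0xc5  0xf3 ]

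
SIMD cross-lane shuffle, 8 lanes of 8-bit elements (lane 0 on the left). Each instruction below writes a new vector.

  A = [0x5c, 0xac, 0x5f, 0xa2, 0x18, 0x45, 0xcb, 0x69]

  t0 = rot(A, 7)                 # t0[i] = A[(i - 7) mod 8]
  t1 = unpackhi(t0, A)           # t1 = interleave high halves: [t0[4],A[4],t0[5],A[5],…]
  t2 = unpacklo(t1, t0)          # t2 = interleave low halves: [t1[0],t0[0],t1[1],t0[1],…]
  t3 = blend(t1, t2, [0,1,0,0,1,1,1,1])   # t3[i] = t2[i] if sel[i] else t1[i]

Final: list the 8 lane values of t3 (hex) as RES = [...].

RES = [ 0x45  0xac  0xcb  0x45  0xcb  0xa2  0x45  0x18 ]

→ t0 |ac|5f|a2|18|45|cb|69|5c|
→ t1 |45|18|cb|45|69|cb|5c|69|
→ t2 |45|ac|18|5f|cb|a2|45|18|
→ t3 |45|ac|cb|45|cb|a2|45|18|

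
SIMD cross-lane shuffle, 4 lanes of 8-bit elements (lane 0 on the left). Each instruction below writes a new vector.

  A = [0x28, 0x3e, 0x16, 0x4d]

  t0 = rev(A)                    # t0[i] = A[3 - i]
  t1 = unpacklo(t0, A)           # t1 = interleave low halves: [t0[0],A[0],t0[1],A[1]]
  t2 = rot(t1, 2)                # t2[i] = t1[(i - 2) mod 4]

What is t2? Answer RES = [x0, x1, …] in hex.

RES = [0x16, 0x3e, 0x4d, 0x28]

→ t0 |4d|16|3e|28|
→ t1 |4d|28|16|3e|
→ t2 |16|3e|4d|28|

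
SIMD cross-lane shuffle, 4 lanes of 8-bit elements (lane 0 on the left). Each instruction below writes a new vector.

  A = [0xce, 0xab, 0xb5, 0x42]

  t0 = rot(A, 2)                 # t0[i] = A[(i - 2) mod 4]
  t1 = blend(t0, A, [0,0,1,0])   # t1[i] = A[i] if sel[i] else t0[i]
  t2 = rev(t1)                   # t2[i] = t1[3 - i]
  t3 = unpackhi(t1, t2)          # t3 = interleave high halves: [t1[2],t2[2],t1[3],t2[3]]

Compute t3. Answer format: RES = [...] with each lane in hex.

  t0: b5 42 ce ab
  t1: b5 42 b5 ab
  t2: ab b5 42 b5
  t3: b5 42 ab b5

RES = [0xb5, 0x42, 0xab, 0xb5]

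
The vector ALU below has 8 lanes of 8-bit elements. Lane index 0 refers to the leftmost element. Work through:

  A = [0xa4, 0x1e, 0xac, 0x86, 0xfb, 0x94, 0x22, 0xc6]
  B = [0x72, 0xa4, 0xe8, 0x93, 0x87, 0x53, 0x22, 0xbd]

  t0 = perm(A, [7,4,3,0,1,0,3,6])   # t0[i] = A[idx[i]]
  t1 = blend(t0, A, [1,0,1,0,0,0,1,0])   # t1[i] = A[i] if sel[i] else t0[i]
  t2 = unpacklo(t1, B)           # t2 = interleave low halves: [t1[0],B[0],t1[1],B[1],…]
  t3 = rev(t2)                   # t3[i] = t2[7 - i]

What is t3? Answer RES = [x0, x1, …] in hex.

RES = [ 0x93  0xa4  0xe8  0xac  0xa4  0xfb  0x72  0xa4 ]

  t0: c6 fb 86 a4 1e a4 86 22
  t1: a4 fb ac a4 1e a4 22 22
  t2: a4 72 fb a4 ac e8 a4 93
  t3: 93 a4 e8 ac a4 fb 72 a4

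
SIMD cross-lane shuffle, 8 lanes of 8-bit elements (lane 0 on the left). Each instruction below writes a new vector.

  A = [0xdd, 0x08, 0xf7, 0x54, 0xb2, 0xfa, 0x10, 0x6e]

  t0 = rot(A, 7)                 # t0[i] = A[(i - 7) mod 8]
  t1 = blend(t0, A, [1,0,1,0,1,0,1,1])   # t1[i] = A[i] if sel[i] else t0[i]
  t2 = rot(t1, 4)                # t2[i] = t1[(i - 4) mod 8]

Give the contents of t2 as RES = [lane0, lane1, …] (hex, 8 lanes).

RES = [ 0xb2  0x10  0x10  0x6e  0xdd  0xf7  0xf7  0xb2 ]

t0 = [0x08, 0xf7, 0x54, 0xb2, 0xfa, 0x10, 0x6e, 0xdd]
t1 = [0xdd, 0xf7, 0xf7, 0xb2, 0xb2, 0x10, 0x10, 0x6e]
t2 = [0xb2, 0x10, 0x10, 0x6e, 0xdd, 0xf7, 0xf7, 0xb2]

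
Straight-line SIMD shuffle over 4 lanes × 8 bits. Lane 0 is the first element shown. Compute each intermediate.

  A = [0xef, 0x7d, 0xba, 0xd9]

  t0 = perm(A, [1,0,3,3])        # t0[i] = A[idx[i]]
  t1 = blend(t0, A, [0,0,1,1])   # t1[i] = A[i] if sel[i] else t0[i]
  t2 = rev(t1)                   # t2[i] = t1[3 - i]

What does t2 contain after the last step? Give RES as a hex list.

RES = [0xd9, 0xba, 0xef, 0x7d]

t0 = [0x7d, 0xef, 0xd9, 0xd9]
t1 = [0x7d, 0xef, 0xba, 0xd9]
t2 = [0xd9, 0xba, 0xef, 0x7d]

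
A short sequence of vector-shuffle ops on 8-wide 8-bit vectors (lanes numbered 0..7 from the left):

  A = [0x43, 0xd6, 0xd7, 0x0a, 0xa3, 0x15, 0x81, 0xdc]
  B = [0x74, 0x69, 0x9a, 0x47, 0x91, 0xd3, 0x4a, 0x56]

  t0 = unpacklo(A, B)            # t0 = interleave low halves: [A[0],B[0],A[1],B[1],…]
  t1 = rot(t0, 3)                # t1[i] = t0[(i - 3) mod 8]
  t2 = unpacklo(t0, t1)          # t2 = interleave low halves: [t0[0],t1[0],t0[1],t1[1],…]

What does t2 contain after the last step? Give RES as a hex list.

RES = [0x43, 0x9a, 0x74, 0x0a, 0xd6, 0x47, 0x69, 0x43]

→ t0 |43|74|d6|69|d7|9a|0a|47|
→ t1 |9a|0a|47|43|74|d6|69|d7|
→ t2 |43|9a|74|0a|d6|47|69|43|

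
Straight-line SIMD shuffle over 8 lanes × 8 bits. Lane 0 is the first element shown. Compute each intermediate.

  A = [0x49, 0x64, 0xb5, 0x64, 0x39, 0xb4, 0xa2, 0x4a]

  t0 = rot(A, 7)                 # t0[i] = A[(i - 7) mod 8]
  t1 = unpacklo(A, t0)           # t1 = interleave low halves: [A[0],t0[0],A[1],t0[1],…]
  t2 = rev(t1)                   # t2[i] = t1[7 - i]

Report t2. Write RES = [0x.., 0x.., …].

t0 = [0x64, 0xb5, 0x64, 0x39, 0xb4, 0xa2, 0x4a, 0x49]
t1 = [0x49, 0x64, 0x64, 0xb5, 0xb5, 0x64, 0x64, 0x39]
t2 = [0x39, 0x64, 0x64, 0xb5, 0xb5, 0x64, 0x64, 0x49]

RES = [ 0x39  0x64  0x64  0xb5  0xb5  0x64  0x64  0x49 ]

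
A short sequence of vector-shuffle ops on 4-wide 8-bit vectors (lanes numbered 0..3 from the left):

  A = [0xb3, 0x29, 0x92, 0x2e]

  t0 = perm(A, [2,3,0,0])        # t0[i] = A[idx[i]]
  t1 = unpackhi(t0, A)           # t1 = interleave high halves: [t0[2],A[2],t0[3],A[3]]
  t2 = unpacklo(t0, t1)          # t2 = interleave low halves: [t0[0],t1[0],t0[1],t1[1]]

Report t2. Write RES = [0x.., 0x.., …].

RES = [0x92, 0xb3, 0x2e, 0x92]

→ t0 |92|2e|b3|b3|
→ t1 |b3|92|b3|2e|
→ t2 |92|b3|2e|92|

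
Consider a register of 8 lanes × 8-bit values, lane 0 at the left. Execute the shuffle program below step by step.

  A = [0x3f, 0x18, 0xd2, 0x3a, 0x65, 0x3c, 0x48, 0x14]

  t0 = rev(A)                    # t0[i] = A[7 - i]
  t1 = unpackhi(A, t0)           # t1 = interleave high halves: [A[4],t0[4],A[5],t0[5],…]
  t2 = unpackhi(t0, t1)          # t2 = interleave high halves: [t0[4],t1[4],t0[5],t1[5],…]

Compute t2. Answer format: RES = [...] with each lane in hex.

RES = [ 0x3a  0x48  0xd2  0x18  0x18  0x14  0x3f  0x3f ]

  t0: 14 48 3c 65 3a d2 18 3f
  t1: 65 3a 3c d2 48 18 14 3f
  t2: 3a 48 d2 18 18 14 3f 3f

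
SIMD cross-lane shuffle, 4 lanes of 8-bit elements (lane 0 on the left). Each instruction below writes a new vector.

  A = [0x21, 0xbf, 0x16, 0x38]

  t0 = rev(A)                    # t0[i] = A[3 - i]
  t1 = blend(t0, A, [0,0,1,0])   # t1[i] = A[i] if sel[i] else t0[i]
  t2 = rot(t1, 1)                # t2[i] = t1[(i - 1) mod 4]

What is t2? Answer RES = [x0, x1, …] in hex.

RES = [ 0x21  0x38  0x16  0x16 ]

→ t0 |38|16|bf|21|
→ t1 |38|16|16|21|
→ t2 |21|38|16|16|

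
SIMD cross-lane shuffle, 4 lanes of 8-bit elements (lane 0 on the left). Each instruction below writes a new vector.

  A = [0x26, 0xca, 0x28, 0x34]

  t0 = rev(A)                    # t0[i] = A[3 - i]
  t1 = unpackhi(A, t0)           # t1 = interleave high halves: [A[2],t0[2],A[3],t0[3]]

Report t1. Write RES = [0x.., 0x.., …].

RES = [0x28, 0xca, 0x34, 0x26]

  t0: 34 28 ca 26
  t1: 28 ca 34 26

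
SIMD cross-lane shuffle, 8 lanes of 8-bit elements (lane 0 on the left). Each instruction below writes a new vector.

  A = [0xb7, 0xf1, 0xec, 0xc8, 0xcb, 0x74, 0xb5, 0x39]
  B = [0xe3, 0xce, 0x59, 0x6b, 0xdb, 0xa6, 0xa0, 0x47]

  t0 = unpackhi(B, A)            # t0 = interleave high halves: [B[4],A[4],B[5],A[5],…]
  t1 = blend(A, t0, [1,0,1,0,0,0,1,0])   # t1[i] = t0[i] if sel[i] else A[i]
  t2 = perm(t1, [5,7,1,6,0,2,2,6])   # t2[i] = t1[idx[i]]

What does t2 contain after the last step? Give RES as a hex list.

→ t0 |db|cb|a6|74|a0|b5|47|39|
→ t1 |db|f1|a6|c8|cb|74|47|39|
→ t2 |74|39|f1|47|db|a6|a6|47|

RES = [0x74, 0x39, 0xf1, 0x47, 0xdb, 0xa6, 0xa6, 0x47]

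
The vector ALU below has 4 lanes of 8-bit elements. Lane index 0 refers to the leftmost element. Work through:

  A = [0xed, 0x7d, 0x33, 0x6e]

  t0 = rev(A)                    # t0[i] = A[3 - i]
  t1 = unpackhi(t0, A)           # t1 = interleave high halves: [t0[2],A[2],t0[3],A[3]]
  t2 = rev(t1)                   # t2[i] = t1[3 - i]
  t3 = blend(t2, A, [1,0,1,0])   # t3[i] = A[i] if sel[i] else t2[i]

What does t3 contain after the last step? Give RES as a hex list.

→ t0 |6e|33|7d|ed|
→ t1 |7d|33|ed|6e|
→ t2 |6e|ed|33|7d|
→ t3 |ed|ed|33|7d|

RES = [ 0xed  0xed  0x33  0x7d ]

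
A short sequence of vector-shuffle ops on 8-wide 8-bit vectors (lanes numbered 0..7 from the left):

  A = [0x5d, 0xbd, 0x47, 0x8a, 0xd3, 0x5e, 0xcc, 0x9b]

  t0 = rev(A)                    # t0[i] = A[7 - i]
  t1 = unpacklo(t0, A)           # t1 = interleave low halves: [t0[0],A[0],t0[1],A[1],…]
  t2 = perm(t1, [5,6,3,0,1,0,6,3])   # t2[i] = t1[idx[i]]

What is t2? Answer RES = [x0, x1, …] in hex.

  t0: 9b cc 5e d3 8a 47 bd 5d
  t1: 9b 5d cc bd 5e 47 d3 8a
  t2: 47 d3 bd 9b 5d 9b d3 bd

RES = [0x47, 0xd3, 0xbd, 0x9b, 0x5d, 0x9b, 0xd3, 0xbd]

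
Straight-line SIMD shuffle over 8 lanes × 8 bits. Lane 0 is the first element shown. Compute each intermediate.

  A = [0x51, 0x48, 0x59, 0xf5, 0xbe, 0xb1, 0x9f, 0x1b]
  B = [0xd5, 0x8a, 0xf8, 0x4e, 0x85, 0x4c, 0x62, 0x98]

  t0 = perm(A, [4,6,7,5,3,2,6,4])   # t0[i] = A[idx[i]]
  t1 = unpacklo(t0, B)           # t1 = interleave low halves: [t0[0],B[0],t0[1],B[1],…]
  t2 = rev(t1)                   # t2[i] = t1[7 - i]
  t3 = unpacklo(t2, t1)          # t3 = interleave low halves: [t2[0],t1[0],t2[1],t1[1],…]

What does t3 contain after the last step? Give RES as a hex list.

RES = [0x4e, 0xbe, 0xb1, 0xd5, 0xf8, 0x9f, 0x1b, 0x8a]

  t0: be 9f 1b b1 f5 59 9f be
  t1: be d5 9f 8a 1b f8 b1 4e
  t2: 4e b1 f8 1b 8a 9f d5 be
  t3: 4e be b1 d5 f8 9f 1b 8a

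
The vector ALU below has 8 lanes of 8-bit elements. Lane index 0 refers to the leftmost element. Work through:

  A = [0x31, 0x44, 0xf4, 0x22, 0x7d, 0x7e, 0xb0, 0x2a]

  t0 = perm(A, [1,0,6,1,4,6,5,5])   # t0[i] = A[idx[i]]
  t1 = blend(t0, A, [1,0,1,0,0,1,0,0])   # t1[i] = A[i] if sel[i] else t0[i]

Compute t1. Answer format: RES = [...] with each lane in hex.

t0 = [0x44, 0x31, 0xb0, 0x44, 0x7d, 0xb0, 0x7e, 0x7e]
t1 = [0x31, 0x31, 0xf4, 0x44, 0x7d, 0x7e, 0x7e, 0x7e]

RES = [ 0x31  0x31  0xf4  0x44  0x7d  0x7e  0x7e  0x7e ]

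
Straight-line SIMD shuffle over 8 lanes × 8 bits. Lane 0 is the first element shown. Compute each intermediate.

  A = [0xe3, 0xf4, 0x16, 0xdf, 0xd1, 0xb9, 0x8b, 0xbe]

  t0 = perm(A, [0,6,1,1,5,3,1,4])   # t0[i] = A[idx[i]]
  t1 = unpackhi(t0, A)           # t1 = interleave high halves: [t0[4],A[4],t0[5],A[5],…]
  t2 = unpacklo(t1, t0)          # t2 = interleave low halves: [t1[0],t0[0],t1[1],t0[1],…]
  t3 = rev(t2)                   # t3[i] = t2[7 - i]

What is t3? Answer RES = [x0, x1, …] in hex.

→ t0 |e3|8b|f4|f4|b9|df|f4|d1|
→ t1 |b9|d1|df|b9|f4|8b|d1|be|
→ t2 |b9|e3|d1|8b|df|f4|b9|f4|
→ t3 |f4|b9|f4|df|8b|d1|e3|b9|

RES = [0xf4, 0xb9, 0xf4, 0xdf, 0x8b, 0xd1, 0xe3, 0xb9]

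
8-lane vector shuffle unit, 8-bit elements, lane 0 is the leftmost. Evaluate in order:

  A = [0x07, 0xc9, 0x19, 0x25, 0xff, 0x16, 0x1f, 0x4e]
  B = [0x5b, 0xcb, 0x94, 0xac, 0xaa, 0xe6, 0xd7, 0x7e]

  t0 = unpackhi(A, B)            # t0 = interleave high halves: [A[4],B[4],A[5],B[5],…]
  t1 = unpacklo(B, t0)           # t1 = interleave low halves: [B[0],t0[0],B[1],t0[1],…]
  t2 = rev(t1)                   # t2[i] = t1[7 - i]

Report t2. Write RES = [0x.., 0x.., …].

  t0: ff aa 16 e6 1f d7 4e 7e
  t1: 5b ff cb aa 94 16 ac e6
  t2: e6 ac 16 94 aa cb ff 5b

RES = [0xe6, 0xac, 0x16, 0x94, 0xaa, 0xcb, 0xff, 0x5b]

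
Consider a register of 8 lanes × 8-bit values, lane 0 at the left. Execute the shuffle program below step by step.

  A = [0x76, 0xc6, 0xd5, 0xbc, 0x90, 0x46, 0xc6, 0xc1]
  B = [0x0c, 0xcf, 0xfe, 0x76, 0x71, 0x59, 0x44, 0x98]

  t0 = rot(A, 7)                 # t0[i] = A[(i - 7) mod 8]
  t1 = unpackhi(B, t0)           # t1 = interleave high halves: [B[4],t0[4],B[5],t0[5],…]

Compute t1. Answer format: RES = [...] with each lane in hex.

→ t0 |c6|d5|bc|90|46|c6|c1|76|
→ t1 |71|46|59|c6|44|c1|98|76|

RES = [ 0x71  0x46  0x59  0xc6  0x44  0xc1  0x98  0x76 ]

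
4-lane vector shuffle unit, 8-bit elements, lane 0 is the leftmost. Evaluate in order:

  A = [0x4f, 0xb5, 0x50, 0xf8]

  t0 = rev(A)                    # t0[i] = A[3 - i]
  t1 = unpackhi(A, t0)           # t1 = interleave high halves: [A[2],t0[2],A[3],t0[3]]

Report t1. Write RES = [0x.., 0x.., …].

RES = [0x50, 0xb5, 0xf8, 0x4f]

t0 = [0xf8, 0x50, 0xb5, 0x4f]
t1 = [0x50, 0xb5, 0xf8, 0x4f]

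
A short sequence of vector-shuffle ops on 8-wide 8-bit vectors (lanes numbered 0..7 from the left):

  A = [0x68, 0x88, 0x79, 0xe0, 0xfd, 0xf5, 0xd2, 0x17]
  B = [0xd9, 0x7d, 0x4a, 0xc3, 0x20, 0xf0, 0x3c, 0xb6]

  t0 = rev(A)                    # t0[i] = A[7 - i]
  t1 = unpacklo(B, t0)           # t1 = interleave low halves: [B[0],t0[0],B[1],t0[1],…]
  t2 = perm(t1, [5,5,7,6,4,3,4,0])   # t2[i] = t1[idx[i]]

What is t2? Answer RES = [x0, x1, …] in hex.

→ t0 |17|d2|f5|fd|e0|79|88|68|
→ t1 |d9|17|7d|d2|4a|f5|c3|fd|
→ t2 |f5|f5|fd|c3|4a|d2|4a|d9|

RES = [ 0xf5  0xf5  0xfd  0xc3  0x4a  0xd2  0x4a  0xd9 ]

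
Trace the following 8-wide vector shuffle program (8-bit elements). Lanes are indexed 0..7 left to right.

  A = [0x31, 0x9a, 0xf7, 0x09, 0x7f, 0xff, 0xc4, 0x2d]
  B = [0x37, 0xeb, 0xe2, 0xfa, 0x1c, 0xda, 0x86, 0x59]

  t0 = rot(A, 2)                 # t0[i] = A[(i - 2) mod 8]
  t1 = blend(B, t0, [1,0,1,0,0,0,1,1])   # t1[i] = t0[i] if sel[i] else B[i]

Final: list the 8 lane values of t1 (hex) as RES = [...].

RES = [ 0xc4  0xeb  0x31  0xfa  0x1c  0xda  0x7f  0xff ]

t0 = [0xc4, 0x2d, 0x31, 0x9a, 0xf7, 0x09, 0x7f, 0xff]
t1 = [0xc4, 0xeb, 0x31, 0xfa, 0x1c, 0xda, 0x7f, 0xff]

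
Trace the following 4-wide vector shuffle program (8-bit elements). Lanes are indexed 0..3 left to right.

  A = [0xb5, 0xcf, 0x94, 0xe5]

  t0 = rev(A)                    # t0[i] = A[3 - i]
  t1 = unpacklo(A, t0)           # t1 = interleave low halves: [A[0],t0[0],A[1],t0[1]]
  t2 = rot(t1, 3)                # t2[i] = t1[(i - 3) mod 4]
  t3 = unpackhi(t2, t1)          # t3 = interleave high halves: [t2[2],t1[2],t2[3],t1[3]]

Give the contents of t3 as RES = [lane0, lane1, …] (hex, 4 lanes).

RES = [ 0x94  0xcf  0xb5  0x94 ]

t0 = [0xe5, 0x94, 0xcf, 0xb5]
t1 = [0xb5, 0xe5, 0xcf, 0x94]
t2 = [0xe5, 0xcf, 0x94, 0xb5]
t3 = [0x94, 0xcf, 0xb5, 0x94]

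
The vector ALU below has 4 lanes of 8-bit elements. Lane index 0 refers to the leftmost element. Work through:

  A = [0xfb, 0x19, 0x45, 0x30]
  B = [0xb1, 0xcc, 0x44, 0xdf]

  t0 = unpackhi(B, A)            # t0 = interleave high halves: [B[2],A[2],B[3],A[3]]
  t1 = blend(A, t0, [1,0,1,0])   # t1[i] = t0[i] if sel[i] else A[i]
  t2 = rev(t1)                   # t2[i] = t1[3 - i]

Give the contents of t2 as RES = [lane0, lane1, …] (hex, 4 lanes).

RES = [0x30, 0xdf, 0x19, 0x44]

t0 = [0x44, 0x45, 0xdf, 0x30]
t1 = [0x44, 0x19, 0xdf, 0x30]
t2 = [0x30, 0xdf, 0x19, 0x44]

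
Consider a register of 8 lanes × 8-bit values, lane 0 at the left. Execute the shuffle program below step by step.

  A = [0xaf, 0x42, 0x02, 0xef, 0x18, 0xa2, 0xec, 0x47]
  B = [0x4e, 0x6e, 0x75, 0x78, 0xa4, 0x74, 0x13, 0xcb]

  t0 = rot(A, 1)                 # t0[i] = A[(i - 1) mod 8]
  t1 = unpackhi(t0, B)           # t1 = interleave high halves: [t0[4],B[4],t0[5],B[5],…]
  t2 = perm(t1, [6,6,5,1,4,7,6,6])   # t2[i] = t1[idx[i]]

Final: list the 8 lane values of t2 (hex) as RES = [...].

→ t0 |47|af|42|02|ef|18|a2|ec|
→ t1 |ef|a4|18|74|a2|13|ec|cb|
→ t2 |ec|ec|13|a4|a2|cb|ec|ec|

RES = [ 0xec  0xec  0x13  0xa4  0xa2  0xcb  0xec  0xec ]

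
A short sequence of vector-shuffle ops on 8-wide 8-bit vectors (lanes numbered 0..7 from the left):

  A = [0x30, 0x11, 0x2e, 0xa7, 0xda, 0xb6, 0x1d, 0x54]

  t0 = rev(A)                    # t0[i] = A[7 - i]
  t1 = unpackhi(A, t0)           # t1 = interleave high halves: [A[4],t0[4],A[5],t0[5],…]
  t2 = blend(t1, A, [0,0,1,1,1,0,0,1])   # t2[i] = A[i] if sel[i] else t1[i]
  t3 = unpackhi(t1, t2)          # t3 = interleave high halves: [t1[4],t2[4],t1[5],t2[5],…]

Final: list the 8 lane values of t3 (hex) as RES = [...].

→ t0 |54|1d|b6|da|a7|2e|11|30|
→ t1 |da|a7|b6|2e|1d|11|54|30|
→ t2 |da|a7|2e|a7|da|11|54|54|
→ t3 |1d|da|11|11|54|54|30|54|

RES = [0x1d, 0xda, 0x11, 0x11, 0x54, 0x54, 0x30, 0x54]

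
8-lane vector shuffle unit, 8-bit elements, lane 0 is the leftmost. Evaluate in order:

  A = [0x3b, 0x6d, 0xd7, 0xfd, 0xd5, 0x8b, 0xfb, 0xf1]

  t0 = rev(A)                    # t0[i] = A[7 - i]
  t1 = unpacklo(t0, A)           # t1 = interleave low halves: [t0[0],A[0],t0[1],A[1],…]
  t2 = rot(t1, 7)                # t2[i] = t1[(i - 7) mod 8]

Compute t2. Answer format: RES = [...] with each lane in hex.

  t0: f1 fb 8b d5 fd d7 6d 3b
  t1: f1 3b fb 6d 8b d7 d5 fd
  t2: 3b fb 6d 8b d7 d5 fd f1

RES = [0x3b, 0xfb, 0x6d, 0x8b, 0xd7, 0xd5, 0xfd, 0xf1]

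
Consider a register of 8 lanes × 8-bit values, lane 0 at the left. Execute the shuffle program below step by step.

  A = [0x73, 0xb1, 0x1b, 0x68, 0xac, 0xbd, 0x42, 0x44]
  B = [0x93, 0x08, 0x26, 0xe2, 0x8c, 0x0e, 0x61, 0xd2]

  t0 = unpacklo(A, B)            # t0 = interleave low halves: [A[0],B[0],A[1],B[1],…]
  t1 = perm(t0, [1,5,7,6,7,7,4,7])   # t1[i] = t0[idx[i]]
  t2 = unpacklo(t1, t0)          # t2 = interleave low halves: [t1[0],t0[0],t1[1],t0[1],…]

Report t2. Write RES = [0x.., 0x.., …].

t0 = [0x73, 0x93, 0xb1, 0x08, 0x1b, 0x26, 0x68, 0xe2]
t1 = [0x93, 0x26, 0xe2, 0x68, 0xe2, 0xe2, 0x1b, 0xe2]
t2 = [0x93, 0x73, 0x26, 0x93, 0xe2, 0xb1, 0x68, 0x08]

RES = [ 0x93  0x73  0x26  0x93  0xe2  0xb1  0x68  0x08 ]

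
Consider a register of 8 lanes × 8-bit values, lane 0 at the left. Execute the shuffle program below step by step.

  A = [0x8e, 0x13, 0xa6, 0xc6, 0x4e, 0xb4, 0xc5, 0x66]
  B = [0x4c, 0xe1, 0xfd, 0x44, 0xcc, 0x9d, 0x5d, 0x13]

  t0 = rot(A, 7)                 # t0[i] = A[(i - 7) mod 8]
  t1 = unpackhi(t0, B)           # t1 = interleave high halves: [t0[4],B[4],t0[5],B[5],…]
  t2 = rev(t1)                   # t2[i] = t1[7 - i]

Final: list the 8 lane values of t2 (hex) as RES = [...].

  t0: 13 a6 c6 4e b4 c5 66 8e
  t1: b4 cc c5 9d 66 5d 8e 13
  t2: 13 8e 5d 66 9d c5 cc b4

RES = [0x13, 0x8e, 0x5d, 0x66, 0x9d, 0xc5, 0xcc, 0xb4]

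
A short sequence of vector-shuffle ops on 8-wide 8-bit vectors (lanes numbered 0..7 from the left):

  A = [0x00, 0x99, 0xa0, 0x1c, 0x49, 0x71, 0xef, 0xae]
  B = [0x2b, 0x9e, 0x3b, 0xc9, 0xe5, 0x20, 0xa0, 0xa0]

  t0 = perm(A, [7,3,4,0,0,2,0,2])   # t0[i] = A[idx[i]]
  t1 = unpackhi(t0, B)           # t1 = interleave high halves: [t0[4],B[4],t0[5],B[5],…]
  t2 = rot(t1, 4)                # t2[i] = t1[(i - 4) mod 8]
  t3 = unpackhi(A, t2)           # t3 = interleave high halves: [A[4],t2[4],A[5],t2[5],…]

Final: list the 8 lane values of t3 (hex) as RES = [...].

RES = [0x49, 0x00, 0x71, 0xe5, 0xef, 0xa0, 0xae, 0x20]

  t0: ae 1c 49 00 00 a0 00 a0
  t1: 00 e5 a0 20 00 a0 a0 a0
  t2: 00 a0 a0 a0 00 e5 a0 20
  t3: 49 00 71 e5 ef a0 ae 20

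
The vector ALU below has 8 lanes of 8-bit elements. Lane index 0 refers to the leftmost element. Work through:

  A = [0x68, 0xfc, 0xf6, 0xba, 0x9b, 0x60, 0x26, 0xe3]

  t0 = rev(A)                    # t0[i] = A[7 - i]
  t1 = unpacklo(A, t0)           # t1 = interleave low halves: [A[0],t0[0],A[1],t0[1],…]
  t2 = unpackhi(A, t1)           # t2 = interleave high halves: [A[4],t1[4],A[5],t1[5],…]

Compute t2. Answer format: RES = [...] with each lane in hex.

RES = [0x9b, 0xf6, 0x60, 0x60, 0x26, 0xba, 0xe3, 0x9b]

t0 = [0xe3, 0x26, 0x60, 0x9b, 0xba, 0xf6, 0xfc, 0x68]
t1 = [0x68, 0xe3, 0xfc, 0x26, 0xf6, 0x60, 0xba, 0x9b]
t2 = [0x9b, 0xf6, 0x60, 0x60, 0x26, 0xba, 0xe3, 0x9b]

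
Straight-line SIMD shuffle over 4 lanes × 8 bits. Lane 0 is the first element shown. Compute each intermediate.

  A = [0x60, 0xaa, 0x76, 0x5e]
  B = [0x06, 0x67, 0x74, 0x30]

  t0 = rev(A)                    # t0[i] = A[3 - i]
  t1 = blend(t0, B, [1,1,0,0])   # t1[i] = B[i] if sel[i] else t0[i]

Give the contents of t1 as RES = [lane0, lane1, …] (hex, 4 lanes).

  t0: 5e 76 aa 60
  t1: 06 67 aa 60

RES = [0x06, 0x67, 0xaa, 0x60]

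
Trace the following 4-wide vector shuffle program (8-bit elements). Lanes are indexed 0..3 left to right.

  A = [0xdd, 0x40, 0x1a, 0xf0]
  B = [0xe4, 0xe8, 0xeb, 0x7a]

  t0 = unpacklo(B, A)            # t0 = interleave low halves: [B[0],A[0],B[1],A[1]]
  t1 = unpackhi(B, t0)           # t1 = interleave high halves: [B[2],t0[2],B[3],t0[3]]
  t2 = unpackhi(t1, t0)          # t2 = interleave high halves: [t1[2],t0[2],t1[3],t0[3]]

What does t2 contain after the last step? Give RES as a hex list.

RES = [ 0x7a  0xe8  0x40  0x40 ]

→ t0 |e4|dd|e8|40|
→ t1 |eb|e8|7a|40|
→ t2 |7a|e8|40|40|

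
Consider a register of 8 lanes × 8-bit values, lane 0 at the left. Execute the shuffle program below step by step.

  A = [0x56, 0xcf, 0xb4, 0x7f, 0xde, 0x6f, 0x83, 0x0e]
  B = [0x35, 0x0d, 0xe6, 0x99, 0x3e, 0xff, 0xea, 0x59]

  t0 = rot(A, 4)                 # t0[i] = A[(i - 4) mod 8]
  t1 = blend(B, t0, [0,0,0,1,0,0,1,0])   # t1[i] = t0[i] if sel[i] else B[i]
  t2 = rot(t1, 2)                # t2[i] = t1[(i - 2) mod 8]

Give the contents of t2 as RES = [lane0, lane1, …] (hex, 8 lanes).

RES = [ 0xb4  0x59  0x35  0x0d  0xe6  0x0e  0x3e  0xff ]

  t0: de 6f 83 0e 56 cf b4 7f
  t1: 35 0d e6 0e 3e ff b4 59
  t2: b4 59 35 0d e6 0e 3e ff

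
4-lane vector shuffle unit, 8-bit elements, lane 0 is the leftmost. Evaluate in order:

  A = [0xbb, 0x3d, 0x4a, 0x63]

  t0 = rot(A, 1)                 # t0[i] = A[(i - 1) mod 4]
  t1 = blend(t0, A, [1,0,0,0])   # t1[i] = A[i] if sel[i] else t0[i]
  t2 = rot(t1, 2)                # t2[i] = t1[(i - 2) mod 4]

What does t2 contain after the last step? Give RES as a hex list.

t0 = [0x63, 0xbb, 0x3d, 0x4a]
t1 = [0xbb, 0xbb, 0x3d, 0x4a]
t2 = [0x3d, 0x4a, 0xbb, 0xbb]

RES = [ 0x3d  0x4a  0xbb  0xbb ]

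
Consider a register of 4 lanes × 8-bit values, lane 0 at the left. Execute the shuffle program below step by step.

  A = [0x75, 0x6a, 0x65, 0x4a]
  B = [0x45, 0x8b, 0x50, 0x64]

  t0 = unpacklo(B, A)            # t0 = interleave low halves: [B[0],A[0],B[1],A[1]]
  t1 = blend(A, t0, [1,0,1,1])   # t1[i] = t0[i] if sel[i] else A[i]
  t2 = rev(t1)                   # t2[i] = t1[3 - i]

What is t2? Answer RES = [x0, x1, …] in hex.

RES = [0x6a, 0x8b, 0x6a, 0x45]

t0 = [0x45, 0x75, 0x8b, 0x6a]
t1 = [0x45, 0x6a, 0x8b, 0x6a]
t2 = [0x6a, 0x8b, 0x6a, 0x45]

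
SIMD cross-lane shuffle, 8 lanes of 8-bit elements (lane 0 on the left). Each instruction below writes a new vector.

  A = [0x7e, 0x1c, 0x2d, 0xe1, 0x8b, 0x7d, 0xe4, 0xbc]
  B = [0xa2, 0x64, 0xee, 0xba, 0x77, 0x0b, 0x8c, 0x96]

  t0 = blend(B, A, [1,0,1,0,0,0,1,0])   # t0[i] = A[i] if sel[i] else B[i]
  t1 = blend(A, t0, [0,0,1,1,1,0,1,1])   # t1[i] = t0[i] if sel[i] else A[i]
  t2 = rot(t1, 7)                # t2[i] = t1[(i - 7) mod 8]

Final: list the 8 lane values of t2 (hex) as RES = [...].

  t0: 7e 64 2d ba 77 0b e4 96
  t1: 7e 1c 2d ba 77 7d e4 96
  t2: 1c 2d ba 77 7d e4 96 7e

RES = [0x1c, 0x2d, 0xba, 0x77, 0x7d, 0xe4, 0x96, 0x7e]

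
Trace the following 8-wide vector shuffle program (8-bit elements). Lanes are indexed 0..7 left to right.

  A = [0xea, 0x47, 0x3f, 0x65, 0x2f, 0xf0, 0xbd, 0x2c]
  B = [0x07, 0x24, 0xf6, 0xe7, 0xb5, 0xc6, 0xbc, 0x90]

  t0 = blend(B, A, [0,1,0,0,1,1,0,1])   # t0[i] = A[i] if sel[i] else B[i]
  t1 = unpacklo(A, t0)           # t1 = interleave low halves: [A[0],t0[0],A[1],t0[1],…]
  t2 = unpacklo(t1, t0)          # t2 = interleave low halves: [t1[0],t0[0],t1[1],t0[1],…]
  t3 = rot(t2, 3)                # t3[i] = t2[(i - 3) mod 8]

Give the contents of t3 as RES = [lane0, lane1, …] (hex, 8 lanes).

  t0: 07 47 f6 e7 2f f0 bc 2c
  t1: ea 07 47 47 3f f6 65 e7
  t2: ea 07 07 47 47 f6 47 e7
  t3: f6 47 e7 ea 07 07 47 47

RES = [0xf6, 0x47, 0xe7, 0xea, 0x07, 0x07, 0x47, 0x47]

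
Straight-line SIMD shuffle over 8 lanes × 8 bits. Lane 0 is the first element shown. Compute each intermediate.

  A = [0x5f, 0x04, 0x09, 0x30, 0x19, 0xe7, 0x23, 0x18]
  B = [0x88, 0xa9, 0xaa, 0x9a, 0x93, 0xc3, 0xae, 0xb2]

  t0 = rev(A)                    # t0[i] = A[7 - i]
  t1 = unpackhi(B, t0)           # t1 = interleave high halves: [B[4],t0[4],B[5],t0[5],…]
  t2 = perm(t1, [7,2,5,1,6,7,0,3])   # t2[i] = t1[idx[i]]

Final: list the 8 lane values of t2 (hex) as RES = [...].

RES = [0x5f, 0xc3, 0x04, 0x30, 0xb2, 0x5f, 0x93, 0x09]

t0 = [0x18, 0x23, 0xe7, 0x19, 0x30, 0x09, 0x04, 0x5f]
t1 = [0x93, 0x30, 0xc3, 0x09, 0xae, 0x04, 0xb2, 0x5f]
t2 = [0x5f, 0xc3, 0x04, 0x30, 0xb2, 0x5f, 0x93, 0x09]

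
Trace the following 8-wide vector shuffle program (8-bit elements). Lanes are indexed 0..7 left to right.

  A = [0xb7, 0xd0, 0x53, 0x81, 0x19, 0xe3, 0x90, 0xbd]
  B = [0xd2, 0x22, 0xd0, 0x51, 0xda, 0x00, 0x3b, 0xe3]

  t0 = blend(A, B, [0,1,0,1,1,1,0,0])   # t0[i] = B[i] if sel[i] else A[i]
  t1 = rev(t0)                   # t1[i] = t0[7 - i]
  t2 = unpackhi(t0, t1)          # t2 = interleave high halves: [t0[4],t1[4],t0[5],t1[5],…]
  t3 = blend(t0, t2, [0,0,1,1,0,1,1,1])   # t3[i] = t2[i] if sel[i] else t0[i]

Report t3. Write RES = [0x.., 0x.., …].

t0 = [0xb7, 0x22, 0x53, 0x51, 0xda, 0x00, 0x90, 0xbd]
t1 = [0xbd, 0x90, 0x00, 0xda, 0x51, 0x53, 0x22, 0xb7]
t2 = [0xda, 0x51, 0x00, 0x53, 0x90, 0x22, 0xbd, 0xb7]
t3 = [0xb7, 0x22, 0x00, 0x53, 0xda, 0x22, 0xbd, 0xb7]

RES = [0xb7, 0x22, 0x00, 0x53, 0xda, 0x22, 0xbd, 0xb7]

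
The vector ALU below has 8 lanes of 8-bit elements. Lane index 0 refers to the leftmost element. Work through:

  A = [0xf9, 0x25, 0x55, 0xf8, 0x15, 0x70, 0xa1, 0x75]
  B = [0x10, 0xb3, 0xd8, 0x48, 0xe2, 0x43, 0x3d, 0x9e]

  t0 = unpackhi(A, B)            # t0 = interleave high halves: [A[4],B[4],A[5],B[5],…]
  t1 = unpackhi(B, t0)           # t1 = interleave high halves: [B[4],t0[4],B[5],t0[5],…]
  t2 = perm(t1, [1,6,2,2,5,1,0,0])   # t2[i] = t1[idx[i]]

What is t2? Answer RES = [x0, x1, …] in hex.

RES = [0xa1, 0x9e, 0x43, 0x43, 0x75, 0xa1, 0xe2, 0xe2]

t0 = [0x15, 0xe2, 0x70, 0x43, 0xa1, 0x3d, 0x75, 0x9e]
t1 = [0xe2, 0xa1, 0x43, 0x3d, 0x3d, 0x75, 0x9e, 0x9e]
t2 = [0xa1, 0x9e, 0x43, 0x43, 0x75, 0xa1, 0xe2, 0xe2]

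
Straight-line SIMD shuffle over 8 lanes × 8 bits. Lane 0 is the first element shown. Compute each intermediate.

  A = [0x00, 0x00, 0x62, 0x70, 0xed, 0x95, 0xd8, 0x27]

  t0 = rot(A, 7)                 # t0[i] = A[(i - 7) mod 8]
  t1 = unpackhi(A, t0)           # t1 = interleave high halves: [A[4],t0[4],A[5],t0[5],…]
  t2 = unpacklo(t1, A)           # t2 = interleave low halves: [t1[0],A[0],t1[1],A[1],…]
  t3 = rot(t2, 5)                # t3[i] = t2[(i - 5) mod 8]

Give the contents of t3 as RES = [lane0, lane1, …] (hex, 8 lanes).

  t0: 00 62 70 ed 95 d8 27 00
  t1: ed 95 95 d8 d8 27 27 00
  t2: ed 00 95 00 95 62 d8 70
  t3: 00 95 62 d8 70 ed 00 95

RES = [0x00, 0x95, 0x62, 0xd8, 0x70, 0xed, 0x00, 0x95]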